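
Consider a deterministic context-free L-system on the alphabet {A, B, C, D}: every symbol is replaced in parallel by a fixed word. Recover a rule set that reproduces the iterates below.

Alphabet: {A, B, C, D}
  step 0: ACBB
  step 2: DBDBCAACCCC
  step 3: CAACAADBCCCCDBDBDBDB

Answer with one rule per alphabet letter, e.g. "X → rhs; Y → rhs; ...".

  step 2 ⇒ step 3: DBDBCAACCCC ⇒ CA·A·CA·A·DB·CC·CC·DB·DB·DB·DB
    A ↦ CC
    B ↦ A
    C ↦ DB
    D ↦ CA

A->CC, B->A, C->DB, D->CA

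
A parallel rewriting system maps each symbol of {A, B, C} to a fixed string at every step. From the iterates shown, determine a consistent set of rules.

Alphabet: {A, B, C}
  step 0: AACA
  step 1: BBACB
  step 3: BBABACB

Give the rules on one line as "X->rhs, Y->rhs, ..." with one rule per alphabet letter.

  step 0 ⇒ step 1: AACA ⇒ B·B·AC·B
    A ↦ B
    C ↦ AC
    B ↦ A  (constrained at step 1)

A->B, B->A, C->AC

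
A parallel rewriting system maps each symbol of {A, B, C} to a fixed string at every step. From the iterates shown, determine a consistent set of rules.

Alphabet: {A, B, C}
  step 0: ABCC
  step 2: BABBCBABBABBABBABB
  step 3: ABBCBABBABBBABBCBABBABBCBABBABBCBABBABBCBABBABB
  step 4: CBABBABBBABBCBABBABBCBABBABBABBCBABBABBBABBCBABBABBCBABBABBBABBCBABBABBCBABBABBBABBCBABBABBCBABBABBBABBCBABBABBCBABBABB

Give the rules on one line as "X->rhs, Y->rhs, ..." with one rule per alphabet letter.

  step 3 ⇒ step 4: ABBCBABBABBBABBCBABBABBCBABBABBCBABBABBCBABBABB ⇒ CB·ABB·ABB·B·ABB·CB·ABB·ABB·CB·ABB·ABB·ABB·CB·ABB·ABB·B·ABB·CB·ABB·ABB·CB·ABB·ABB·B·ABB·CB·ABB·ABB·CB·ABB·ABB·B·ABB·CB·ABB·ABB·CB·ABB·ABB·B·ABB·CB·ABB·ABB·CB·ABB·ABB
    A ↦ CB
    B ↦ ABB
    C ↦ B

A->CB, B->ABB, C->B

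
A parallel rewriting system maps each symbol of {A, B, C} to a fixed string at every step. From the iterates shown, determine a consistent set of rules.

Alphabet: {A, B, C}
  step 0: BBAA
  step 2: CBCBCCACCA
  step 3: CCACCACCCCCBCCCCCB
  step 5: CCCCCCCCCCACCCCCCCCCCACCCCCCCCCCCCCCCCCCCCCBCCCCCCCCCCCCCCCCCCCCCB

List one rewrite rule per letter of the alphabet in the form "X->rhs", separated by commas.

A->CB, B->A, C->CC

  step 2 ⇒ step 3: CBCBCCACCA ⇒ CC·A·CC·A·CC·CC·CB·CC·CC·CB
    A ↦ CB
    B ↦ A
    C ↦ CC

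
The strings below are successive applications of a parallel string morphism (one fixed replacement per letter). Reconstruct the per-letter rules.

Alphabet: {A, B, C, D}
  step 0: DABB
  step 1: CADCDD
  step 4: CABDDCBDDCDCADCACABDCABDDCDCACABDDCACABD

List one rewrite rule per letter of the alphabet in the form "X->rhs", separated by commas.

  step 0 ⇒ step 1: DABB ⇒ CA·DC·D·D
    A ↦ DC
    B ↦ D
    D ↦ CA
    C ↦ BD  (constrained at step 1)

A->DC, B->D, C->BD, D->CA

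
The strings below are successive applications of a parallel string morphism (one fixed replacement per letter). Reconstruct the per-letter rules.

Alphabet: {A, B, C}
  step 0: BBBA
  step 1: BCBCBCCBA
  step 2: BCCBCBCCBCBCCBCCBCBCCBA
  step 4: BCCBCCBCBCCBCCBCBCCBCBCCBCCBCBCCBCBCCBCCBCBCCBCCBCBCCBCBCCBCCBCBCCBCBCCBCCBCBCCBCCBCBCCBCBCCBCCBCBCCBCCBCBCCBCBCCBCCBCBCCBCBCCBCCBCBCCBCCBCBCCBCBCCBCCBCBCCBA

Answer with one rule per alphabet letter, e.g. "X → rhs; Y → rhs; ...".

A->CBA, B->BC, C->CBC

  step 1 ⇒ step 2: BCBCBCCBA ⇒ BC·CBC·BC·CBC·BC·CBC·CBC·BC·CBA
    A ↦ CBA
    B ↦ BC
    C ↦ CBC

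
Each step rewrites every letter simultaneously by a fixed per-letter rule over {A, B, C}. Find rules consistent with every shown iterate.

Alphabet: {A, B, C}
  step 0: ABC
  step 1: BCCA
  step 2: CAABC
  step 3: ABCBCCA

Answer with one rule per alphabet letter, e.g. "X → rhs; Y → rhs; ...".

  step 2 ⇒ step 3: CAABC ⇒ A·BC·BC·C·A
    A ↦ BC
    B ↦ C
    C ↦ A

A->BC, B->C, C->A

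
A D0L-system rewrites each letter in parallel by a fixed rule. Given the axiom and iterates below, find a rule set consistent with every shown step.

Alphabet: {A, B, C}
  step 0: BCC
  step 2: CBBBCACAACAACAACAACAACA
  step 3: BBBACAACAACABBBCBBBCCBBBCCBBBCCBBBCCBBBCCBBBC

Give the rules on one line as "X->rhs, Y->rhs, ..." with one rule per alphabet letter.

A->C, B->ACA, C->BBB

  step 2 ⇒ step 3: CBBBCACAACAACAACAACAACA ⇒ BBB·ACA·ACA·ACA·BBB·C·BBB·C·C·BBB·C·C·BBB·C·C·BBB·C·C·BBB·C·C·BBB·C
    A ↦ C
    B ↦ ACA
    C ↦ BBB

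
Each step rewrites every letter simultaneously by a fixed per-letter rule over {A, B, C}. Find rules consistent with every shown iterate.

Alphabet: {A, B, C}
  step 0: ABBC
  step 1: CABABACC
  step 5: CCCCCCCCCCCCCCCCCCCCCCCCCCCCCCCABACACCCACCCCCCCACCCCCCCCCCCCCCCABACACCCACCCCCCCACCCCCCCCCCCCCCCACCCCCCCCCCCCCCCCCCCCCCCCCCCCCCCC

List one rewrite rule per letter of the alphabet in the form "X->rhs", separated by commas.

A->CA, B->BA, C->CC

  step 0 ⇒ step 1: ABBC ⇒ CA·BA·BA·CC
    A ↦ CA
    B ↦ BA
    C ↦ CC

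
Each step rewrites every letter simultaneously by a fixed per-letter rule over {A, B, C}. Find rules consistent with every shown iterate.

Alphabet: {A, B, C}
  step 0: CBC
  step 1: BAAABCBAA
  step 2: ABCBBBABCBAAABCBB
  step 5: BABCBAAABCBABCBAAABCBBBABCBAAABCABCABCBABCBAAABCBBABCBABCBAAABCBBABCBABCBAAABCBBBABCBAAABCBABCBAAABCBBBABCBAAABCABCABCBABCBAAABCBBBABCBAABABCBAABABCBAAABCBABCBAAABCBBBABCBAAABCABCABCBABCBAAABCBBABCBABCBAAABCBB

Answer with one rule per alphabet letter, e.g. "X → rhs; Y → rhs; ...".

  step 1 ⇒ step 2: BAAABCBAA ⇒ ABC·B·B·B·ABC·BAA·ABC·B·B
    A ↦ B
    B ↦ ABC
    C ↦ BAA

A->B, B->ABC, C->BAA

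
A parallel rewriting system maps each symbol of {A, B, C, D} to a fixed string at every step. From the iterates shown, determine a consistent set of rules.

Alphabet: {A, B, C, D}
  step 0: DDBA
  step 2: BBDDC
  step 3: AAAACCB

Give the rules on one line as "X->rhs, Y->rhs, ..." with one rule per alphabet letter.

  step 2 ⇒ step 3: BBDDC ⇒ AA·AA·C·C·B
    B ↦ AA
    C ↦ B
    D ↦ C
    A ↦ D  (constrained at step 0)

A->D, B->AA, C->B, D->C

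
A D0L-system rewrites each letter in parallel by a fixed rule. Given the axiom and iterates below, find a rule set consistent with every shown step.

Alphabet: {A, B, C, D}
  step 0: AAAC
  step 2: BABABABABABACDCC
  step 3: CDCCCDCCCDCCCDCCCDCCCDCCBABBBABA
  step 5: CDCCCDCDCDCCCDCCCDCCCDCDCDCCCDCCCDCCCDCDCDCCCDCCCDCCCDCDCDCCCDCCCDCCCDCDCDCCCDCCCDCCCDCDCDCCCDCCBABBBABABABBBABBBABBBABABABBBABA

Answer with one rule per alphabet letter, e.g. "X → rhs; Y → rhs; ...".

  step 2 ⇒ step 3: BABABABABABACDCC ⇒ CD·CC·CD·CC·CD·CC·CD·CC·CD·CC·CD·CC·BA·BB·BA·BA
    A ↦ CC
    B ↦ CD
    C ↦ BA
    D ↦ BB

A->CC, B->CD, C->BA, D->BB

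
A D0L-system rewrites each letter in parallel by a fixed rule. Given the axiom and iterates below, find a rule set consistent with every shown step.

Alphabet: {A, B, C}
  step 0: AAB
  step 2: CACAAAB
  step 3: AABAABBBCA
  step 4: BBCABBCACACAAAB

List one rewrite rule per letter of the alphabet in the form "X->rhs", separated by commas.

A->B, B->CA, C->AA

  step 3 ⇒ step 4: AABAABBBCA ⇒ B·B·CA·B·B·CA·CA·CA·AA·B
    A ↦ B
    B ↦ CA
    C ↦ AA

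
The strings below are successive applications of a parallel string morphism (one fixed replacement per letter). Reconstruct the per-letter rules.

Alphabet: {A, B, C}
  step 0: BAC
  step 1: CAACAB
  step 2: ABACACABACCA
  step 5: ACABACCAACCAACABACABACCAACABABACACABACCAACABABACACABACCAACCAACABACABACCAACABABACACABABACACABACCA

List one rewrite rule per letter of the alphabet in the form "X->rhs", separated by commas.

A->AC, B->CA, C->AB

  step 1 ⇒ step 2: CAACAB ⇒ AB·AC·AC·AB·AC·CA
    A ↦ AC
    B ↦ CA
    C ↦ AB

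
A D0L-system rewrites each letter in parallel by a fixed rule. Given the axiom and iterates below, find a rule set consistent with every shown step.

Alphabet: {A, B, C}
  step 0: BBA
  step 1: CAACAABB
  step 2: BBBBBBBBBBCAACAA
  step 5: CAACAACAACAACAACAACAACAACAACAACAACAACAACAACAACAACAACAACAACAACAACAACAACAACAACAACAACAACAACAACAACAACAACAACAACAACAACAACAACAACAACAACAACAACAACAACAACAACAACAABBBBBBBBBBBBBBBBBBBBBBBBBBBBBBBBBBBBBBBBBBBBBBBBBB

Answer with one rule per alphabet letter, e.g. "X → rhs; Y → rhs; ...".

  step 1 ⇒ step 2: CAACAABB ⇒ B·BB·BB·B·BB·BB·CAA·CAA
    A ↦ BB
    B ↦ CAA
    C ↦ B

A->BB, B->CAA, C->B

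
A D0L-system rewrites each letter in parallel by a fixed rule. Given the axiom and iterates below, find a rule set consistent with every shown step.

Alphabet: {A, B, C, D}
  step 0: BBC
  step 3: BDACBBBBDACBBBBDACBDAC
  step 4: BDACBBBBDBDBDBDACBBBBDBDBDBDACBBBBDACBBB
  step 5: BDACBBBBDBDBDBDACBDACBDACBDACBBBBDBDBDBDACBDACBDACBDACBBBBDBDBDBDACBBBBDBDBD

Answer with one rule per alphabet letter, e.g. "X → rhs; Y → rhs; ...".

A->B, B->BD, C->BB, D->AC

  step 4 ⇒ step 5: BDACBBBBDBDBDBDACBBBBDBDBDBDACBBBBDACBBB ⇒ BD·AC·B·BB·BD·BD·BD·BD·AC·BD·AC·BD·AC·BD·AC·B·BB·BD·BD·BD·BD·AC·BD·AC·BD·AC·BD·AC·B·BB·BD·BD·BD·BD·AC·B·BB·BD·BD·BD
    A ↦ B
    B ↦ BD
    C ↦ BB
    D ↦ AC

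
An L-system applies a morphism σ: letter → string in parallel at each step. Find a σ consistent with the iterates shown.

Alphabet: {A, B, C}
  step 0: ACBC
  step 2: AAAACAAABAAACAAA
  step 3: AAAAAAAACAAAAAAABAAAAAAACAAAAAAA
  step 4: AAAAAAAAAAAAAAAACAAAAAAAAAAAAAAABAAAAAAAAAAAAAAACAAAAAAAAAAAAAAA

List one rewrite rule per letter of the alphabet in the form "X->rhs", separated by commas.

  step 3 ⇒ step 4: AAAAAAAACAAAAAAABAAAAAAACAAAAAAA ⇒ AA·AA·AA·AA·AA·AA·AA·AA·CA·AA·AA·AA·AA·AA·AA·AA·BA·AA·AA·AA·AA·AA·AA·AA·CA·AA·AA·AA·AA·AA·AA·AA
    A ↦ AA
    B ↦ BA
    C ↦ CA

A->AA, B->BA, C->CA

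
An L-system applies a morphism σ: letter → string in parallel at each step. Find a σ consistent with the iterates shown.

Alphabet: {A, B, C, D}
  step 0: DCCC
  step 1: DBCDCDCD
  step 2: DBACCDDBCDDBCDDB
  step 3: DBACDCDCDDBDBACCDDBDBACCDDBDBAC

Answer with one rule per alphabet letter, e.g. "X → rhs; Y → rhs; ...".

A->D, B->AC, C->CD, D->DB

  step 2 ⇒ step 3: DBACCDDBCDDBCDDB ⇒ DB·AC·D·CD·CD·DB·DB·AC·CD·DB·DB·AC·CD·DB·DB·AC
    A ↦ D
    B ↦ AC
    C ↦ CD
    D ↦ DB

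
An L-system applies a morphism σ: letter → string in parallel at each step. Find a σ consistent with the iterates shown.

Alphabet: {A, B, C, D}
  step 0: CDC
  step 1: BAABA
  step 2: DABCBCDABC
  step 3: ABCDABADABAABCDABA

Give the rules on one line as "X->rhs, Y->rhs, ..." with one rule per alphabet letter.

  step 2 ⇒ step 3: DABCBCDABC ⇒ A·BC·DA·BA·DA·BA·A·BC·DA·BA
    A ↦ BC
    B ↦ DA
    C ↦ BA
    D ↦ A

A->BC, B->DA, C->BA, D->A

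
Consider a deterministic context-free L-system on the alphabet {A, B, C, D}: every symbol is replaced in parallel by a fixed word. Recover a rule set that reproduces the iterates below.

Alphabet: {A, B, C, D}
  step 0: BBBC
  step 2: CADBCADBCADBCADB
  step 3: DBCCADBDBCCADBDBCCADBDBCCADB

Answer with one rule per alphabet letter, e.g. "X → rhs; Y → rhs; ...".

A->C, B->DB, C->DB, D->CA

  step 2 ⇒ step 3: CADBCADBCADBCADB ⇒ DB·C·CA·DB·DB·C·CA·DB·DB·C·CA·DB·DB·C·CA·DB
    A ↦ C
    B ↦ DB
    C ↦ DB
    D ↦ CA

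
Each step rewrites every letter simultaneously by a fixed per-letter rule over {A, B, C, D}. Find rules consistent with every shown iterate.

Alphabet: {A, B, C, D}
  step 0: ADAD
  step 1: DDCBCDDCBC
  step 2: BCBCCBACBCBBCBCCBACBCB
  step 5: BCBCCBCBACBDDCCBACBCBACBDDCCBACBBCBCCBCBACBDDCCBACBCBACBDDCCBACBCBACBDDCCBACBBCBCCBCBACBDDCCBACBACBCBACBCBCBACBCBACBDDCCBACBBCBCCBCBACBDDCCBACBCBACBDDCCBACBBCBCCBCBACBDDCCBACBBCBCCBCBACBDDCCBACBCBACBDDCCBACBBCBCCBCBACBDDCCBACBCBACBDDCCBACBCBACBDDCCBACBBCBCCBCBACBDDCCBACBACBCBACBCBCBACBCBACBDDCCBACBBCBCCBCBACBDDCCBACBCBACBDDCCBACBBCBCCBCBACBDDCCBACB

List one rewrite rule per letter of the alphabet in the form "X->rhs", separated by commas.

A->DDC, B->ACB, C->CB, D->BC

  step 1 ⇒ step 2: DDCBCDDCBC ⇒ BC·BC·CB·ACB·CB·BC·BC·CB·ACB·CB
    B ↦ ACB
    C ↦ CB
    D ↦ BC
  step 0 ⇒ step 1: ADAD ⇒ DDC·BC·DDC·BC
    A ↦ DDC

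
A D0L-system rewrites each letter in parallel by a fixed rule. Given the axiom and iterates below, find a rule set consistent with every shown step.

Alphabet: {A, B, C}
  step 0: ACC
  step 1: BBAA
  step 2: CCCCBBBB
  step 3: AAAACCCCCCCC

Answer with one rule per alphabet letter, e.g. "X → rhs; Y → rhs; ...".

  step 2 ⇒ step 3: CCCCBBBB ⇒ A·A·A·A·CC·CC·CC·CC
    B ↦ CC
    C ↦ A
  step 0 ⇒ step 1: ACC ⇒ BB·A·A
    A ↦ BB

A->BB, B->CC, C->A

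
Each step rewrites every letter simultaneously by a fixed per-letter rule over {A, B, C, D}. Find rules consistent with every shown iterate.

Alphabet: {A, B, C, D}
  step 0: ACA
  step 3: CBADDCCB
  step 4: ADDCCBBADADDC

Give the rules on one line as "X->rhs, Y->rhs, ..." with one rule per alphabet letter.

  step 3 ⇒ step 4: CBADDCCB ⇒ AD·DC·C·B·B·AD·AD·DC
    A ↦ C
    B ↦ DC
    C ↦ AD
    D ↦ B

A->C, B->DC, C->AD, D->B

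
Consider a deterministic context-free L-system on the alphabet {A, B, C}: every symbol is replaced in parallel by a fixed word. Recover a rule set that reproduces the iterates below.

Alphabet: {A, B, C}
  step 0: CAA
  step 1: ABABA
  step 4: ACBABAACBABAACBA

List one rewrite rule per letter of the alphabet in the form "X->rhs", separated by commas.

  step 0 ⇒ step 1: CAA ⇒ A·BA·BA
    A ↦ BA
    C ↦ A
    B ↦ C  (constrained at step 1)

A->BA, B->C, C->A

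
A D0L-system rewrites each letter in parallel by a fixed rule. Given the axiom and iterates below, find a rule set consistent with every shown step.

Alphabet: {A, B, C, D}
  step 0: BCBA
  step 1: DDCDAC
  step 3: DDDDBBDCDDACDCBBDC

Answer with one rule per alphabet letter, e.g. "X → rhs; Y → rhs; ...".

  step 0 ⇒ step 1: BCBA ⇒ D·DC·D·AC
    A ↦ AC
    B ↦ D
    C ↦ DC
    D ↦ BB  (constrained at step 1)

A->AC, B->D, C->DC, D->BB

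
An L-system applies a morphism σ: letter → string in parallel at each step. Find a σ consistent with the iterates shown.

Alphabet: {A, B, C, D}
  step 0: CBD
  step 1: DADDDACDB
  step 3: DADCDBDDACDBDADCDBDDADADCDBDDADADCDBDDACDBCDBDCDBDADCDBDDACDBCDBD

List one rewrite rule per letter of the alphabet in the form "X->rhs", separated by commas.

  step 0 ⇒ step 1: CBD ⇒ DAD·DDA·CDB
    B ↦ DDA
    C ↦ DAD
    D ↦ CDB
    A ↦ D  (constrained at step 1)

A->D, B->DDA, C->DAD, D->CDB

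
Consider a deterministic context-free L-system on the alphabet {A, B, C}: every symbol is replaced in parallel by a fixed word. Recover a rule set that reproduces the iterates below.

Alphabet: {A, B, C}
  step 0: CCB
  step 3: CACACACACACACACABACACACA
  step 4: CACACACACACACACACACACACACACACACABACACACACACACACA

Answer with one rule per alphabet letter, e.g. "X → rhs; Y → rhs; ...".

  step 3 ⇒ step 4: CACACACACACACACABACACACA ⇒ CA·CA·CA·CA·CA·CA·CA·CA·CA·CA·CA·CA·CA·CA·CA·CA·BA·CA·CA·CA·CA·CA·CA·CA
    A ↦ CA
    B ↦ BA
    C ↦ CA

A->CA, B->BA, C->CA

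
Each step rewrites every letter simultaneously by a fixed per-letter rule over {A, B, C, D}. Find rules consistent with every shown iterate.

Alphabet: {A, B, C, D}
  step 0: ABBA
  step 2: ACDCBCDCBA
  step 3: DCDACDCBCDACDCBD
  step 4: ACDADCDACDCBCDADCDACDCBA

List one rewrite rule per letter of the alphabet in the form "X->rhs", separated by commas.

  step 3 ⇒ step 4: DCDACDCBCDACDCBD ⇒ A·CD·A·D·CD·A·CD·CB·CD·A·D·CD·A·CD·CB·A
    A ↦ D
    B ↦ CB
    C ↦ CD
    D ↦ A

A->D, B->CB, C->CD, D->A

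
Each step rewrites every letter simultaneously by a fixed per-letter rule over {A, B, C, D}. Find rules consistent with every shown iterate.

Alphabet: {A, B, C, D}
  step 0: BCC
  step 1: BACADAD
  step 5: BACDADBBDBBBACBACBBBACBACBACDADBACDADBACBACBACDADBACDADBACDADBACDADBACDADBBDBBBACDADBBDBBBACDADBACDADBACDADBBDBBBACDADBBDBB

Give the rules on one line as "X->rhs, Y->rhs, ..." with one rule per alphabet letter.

  step 0 ⇒ step 1: BCC ⇒ BAC·AD·AD
    B ↦ BAC
    C ↦ AD
    A ↦ D  (constrained at step 1)
    D ↦ BB  (constrained at step 1)

A->D, B->BAC, C->AD, D->BB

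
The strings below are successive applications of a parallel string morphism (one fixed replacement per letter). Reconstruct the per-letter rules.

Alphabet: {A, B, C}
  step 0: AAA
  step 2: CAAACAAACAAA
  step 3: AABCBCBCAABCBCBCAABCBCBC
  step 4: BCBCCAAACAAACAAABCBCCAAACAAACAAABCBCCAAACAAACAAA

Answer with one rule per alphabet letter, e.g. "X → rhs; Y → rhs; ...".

A->BC, B->CA, C->AA

  step 3 ⇒ step 4: AABCBCBCAABCBCBCAABCBCBC ⇒ BC·BC·CA·AA·CA·AA·CA·AA·BC·BC·CA·AA·CA·AA·CA·AA·BC·BC·CA·AA·CA·AA·CA·AA
    A ↦ BC
    B ↦ CA
    C ↦ AA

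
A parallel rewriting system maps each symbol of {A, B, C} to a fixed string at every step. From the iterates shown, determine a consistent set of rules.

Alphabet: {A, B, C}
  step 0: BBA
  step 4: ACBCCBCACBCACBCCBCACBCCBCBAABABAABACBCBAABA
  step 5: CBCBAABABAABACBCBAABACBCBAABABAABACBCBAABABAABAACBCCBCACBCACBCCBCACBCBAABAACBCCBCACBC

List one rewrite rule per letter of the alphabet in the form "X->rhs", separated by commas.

  step 4 ⇒ step 5: ACBCCBCACBCACBCCBCACBCCBCBAABABAABACBCBAABA ⇒ CBC·BA·A·BA·BA·A·BA·CBC·BA·A·BA·CBC·BA·A·BA·BA·A·BA·CBC·BA·A·BA·BA·A·BA·A·CBC·CBC·A·CBC·A·CBC·CBC·A·CBC·BA·A·BA·A·CBC·CBC·A·CBC
    A ↦ CBC
    B ↦ A
    C ↦ BA

A->CBC, B->A, C->BA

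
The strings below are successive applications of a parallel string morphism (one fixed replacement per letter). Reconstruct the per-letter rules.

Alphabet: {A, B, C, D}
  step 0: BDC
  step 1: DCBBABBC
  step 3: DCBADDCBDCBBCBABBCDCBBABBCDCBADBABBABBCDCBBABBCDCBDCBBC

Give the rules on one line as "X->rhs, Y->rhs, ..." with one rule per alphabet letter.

  step 0 ⇒ step 1: BDC ⇒ DCB·BAB·BC
    B ↦ DCB
    C ↦ BC
    D ↦ BAB
    A ↦ AD  (constrained at step 1)

A->AD, B->DCB, C->BC, D->BAB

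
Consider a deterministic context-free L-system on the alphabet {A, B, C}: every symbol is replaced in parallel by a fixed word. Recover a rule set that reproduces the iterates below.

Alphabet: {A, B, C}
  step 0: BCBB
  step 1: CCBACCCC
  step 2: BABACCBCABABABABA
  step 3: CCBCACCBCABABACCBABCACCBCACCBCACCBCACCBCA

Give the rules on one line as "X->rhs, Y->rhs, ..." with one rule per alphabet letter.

  step 2 ⇒ step 3: BABACCBCABABABABA ⇒ CC·BCA·CC·BCA·BA·BA·CC·BA·BCA·CC·BCA·CC·BCA·CC·BCA·CC·BCA
    A ↦ BCA
    B ↦ CC
    C ↦ BA

A->BCA, B->CC, C->BA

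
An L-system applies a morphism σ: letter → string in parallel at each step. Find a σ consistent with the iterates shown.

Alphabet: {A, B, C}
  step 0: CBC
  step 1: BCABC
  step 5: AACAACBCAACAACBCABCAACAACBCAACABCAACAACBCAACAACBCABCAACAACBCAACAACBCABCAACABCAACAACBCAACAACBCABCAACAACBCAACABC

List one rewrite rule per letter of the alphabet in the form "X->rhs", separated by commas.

  step 0 ⇒ step 1: CBC ⇒ BC·A·BC
    B ↦ A
    C ↦ BC
    A ↦ AAC  (constrained at step 1)

A->AAC, B->A, C->BC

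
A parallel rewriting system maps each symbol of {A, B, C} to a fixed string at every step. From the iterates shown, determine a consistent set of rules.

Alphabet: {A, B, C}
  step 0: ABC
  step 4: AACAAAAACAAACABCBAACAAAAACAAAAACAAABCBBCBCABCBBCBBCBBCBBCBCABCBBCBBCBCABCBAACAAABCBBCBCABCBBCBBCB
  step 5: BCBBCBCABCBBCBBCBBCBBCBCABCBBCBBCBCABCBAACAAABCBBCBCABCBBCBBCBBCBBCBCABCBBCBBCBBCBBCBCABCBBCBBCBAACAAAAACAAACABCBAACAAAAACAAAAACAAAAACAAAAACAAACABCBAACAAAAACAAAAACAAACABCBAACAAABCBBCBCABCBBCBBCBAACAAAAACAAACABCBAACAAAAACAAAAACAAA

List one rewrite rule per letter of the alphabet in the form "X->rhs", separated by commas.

A->BCB, B->AA, C->CA

  step 4 ⇒ step 5: AACAAAAACAAACABCBAACAAAAACAAAAACAAABCBBCBCABCBBCBBCBBCBBCBCABCBBCBBCBCABCBAACAAABCBBCBCABCBBCBBCB ⇒ BCB·BCB·CA·BCB·BCB·BCB·BCB·BCB·CA·BCB·BCB·BCB·CA·BCB·AA·CA·AA·BCB·BCB·CA·BCB·BCB·BCB·BCB·BCB·CA·BCB·BCB·BCB·BCB·BCB·CA·BCB·BCB·BCB·AA·CA·AA·AA·CA·AA·CA·BCB·AA·CA·AA·AA·CA·AA·AA·CA·AA·AA·CA·AA·AA·CA·AA·CA·BCB·AA·CA·AA·AA·CA·AA·AA·CA·AA·CA·BCB·AA·CA·AA·BCB·BCB·CA·BCB·BCB·BCB·AA·CA·AA·AA·CA·AA·CA·BCB·AA·CA·AA·AA·CA·AA·AA·CA·AA
    A ↦ BCB
    B ↦ AA
    C ↦ CA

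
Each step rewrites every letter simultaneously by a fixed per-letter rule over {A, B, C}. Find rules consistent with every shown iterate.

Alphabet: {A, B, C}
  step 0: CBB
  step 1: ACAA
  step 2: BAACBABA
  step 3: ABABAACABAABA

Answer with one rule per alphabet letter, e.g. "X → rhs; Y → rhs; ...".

A->BA, B->A, C->AC

  step 2 ⇒ step 3: BAACBABA ⇒ A·BA·BA·AC·A·BA·A·BA
    A ↦ BA
    B ↦ A
    C ↦ AC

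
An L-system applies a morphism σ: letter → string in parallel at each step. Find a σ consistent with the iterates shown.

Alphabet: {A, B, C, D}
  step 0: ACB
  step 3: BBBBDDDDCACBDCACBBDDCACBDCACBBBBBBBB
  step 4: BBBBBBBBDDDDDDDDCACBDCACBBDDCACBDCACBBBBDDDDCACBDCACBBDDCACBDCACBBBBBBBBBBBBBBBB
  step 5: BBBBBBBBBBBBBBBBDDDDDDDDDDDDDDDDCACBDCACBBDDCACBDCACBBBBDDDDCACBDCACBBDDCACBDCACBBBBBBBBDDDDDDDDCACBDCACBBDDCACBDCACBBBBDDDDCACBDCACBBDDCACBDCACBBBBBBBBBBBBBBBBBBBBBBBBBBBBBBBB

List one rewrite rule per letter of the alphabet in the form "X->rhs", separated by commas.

A->BD, B->BB, C->CAC, D->DD

  step 4 ⇒ step 5: BBBBBBBBDDDDDDDDCACBDCACBBDDCACBDCACBBBBDDDDCACBDCACBBDDCACBDCACBBBBBBBBBBBBBBBB ⇒ BB·BB·BB·BB·BB·BB·BB·BB·DD·DD·DD·DD·DD·DD·DD·DD·CAC·BD·CAC·BB·DD·CAC·BD·CAC·BB·BB·DD·DD·CAC·BD·CAC·BB·DD·CAC·BD·CAC·BB·BB·BB·BB·DD·DD·DD·DD·CAC·BD·CAC·BB·DD·CAC·BD·CAC·BB·BB·DD·DD·CAC·BD·CAC·BB·DD·CAC·BD·CAC·BB·BB·BB·BB·BB·BB·BB·BB·BB·BB·BB·BB·BB·BB·BB·BB
    A ↦ BD
    B ↦ BB
    C ↦ CAC
    D ↦ DD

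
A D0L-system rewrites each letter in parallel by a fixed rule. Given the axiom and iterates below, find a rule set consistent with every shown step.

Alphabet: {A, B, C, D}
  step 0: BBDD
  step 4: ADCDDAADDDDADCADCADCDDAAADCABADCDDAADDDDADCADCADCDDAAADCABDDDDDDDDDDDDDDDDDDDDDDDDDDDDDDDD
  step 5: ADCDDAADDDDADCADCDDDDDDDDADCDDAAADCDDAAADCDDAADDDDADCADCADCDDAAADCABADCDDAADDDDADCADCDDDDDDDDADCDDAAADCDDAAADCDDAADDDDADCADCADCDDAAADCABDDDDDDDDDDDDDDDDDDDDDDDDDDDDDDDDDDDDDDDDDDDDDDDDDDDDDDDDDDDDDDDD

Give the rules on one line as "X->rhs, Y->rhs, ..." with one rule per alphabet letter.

  step 4 ⇒ step 5: ADCDDAADDDDADCADCADCDDAAADCABADCDDAADDDDADCADCADCDDAAADCABDDDDDDDDDDDDDDDDDDDDDDDDDDDDDDDD ⇒ ADC·DD·AA·DD·DD·ADC·ADC·DD·DD·DD·DD·ADC·DD·AA·ADC·DD·AA·ADC·DD·AA·DD·DD·ADC·ADC·ADC·DD·AA·ADC·AB·ADC·DD·AA·DD·DD·ADC·ADC·DD·DD·DD·DD·ADC·DD·AA·ADC·DD·AA·ADC·DD·AA·DD·DD·ADC·ADC·ADC·DD·AA·ADC·AB·DD·DD·DD·DD·DD·DD·DD·DD·DD·DD·DD·DD·DD·DD·DD·DD·DD·DD·DD·DD·DD·DD·DD·DD·DD·DD·DD·DD·DD·DD·DD·DD
    A ↦ ADC
    B ↦ AB
    C ↦ AA
    D ↦ DD

A->ADC, B->AB, C->AA, D->DD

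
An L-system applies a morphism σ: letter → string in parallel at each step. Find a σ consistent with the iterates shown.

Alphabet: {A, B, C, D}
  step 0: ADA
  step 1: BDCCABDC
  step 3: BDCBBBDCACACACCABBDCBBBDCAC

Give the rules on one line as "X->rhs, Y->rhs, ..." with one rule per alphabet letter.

  step 0 ⇒ step 1: ADA ⇒ BDC·CA·BDC
    A ↦ BDC
    D ↦ CA
    B ↦ AC  (constrained at step 1)
    C ↦ B  (constrained at step 1)

A->BDC, B->AC, C->B, D->CA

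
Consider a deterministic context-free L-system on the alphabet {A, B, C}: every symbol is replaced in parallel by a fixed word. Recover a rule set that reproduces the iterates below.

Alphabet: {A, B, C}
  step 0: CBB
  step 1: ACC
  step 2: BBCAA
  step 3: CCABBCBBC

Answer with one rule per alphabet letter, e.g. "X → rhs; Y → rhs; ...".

  step 2 ⇒ step 3: BBCAA ⇒ C·C·A·BBC·BBC
    A ↦ BBC
    B ↦ C
    C ↦ A

A->BBC, B->C, C->A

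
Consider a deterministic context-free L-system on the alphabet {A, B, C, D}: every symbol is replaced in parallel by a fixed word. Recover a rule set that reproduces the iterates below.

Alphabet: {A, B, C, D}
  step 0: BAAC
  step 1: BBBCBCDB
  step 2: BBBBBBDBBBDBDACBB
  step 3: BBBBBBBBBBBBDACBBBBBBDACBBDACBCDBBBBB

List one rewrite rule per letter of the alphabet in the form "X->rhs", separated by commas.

  step 2 ⇒ step 3: BBBBBBDBBBDBDACBB ⇒ BB·BB·BB·BB·BB·BB·DAC·BB·BB·BB·DAC·BB·DAC·BC·DB·BB·BB
    A ↦ BC
    B ↦ BB
    C ↦ DB
    D ↦ DAC

A->BC, B->BB, C->DB, D->DAC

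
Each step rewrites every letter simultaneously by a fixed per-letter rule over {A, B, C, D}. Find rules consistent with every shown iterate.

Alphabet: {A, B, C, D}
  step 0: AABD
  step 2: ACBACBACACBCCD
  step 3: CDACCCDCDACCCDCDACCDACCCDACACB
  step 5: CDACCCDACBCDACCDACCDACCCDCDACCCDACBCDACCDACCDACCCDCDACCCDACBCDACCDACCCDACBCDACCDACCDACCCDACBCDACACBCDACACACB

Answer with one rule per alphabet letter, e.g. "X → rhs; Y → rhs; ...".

  step 2 ⇒ step 3: ACBACBACACBCCD ⇒ CD·AC·CCD·CD·AC·CCD·CD·AC·CD·AC·CCD·AC·AC·B
    A ↦ CD
    B ↦ CCD
    C ↦ AC
    D ↦ B

A->CD, B->CCD, C->AC, D->B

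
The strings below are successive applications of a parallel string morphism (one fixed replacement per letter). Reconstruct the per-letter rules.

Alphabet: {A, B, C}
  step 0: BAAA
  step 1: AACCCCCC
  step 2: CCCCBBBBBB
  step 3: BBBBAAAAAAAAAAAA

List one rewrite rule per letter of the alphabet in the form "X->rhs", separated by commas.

  step 2 ⇒ step 3: CCCCBBBBBB ⇒ B·B·B·B·AA·AA·AA·AA·AA·AA
    B ↦ AA
    C ↦ B
  step 0 ⇒ step 1: BAAA ⇒ AA·CC·CC·CC
    A ↦ CC

A->CC, B->AA, C->B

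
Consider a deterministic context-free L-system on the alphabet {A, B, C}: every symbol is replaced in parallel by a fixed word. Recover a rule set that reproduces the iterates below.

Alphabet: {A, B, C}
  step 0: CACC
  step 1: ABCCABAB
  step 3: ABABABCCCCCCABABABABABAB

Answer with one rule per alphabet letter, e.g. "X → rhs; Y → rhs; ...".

  step 0 ⇒ step 1: CACC ⇒ AB·CC·AB·AB
    A ↦ CC
    C ↦ AB
    B ↦ C  (constrained at step 1)

A->CC, B->C, C->AB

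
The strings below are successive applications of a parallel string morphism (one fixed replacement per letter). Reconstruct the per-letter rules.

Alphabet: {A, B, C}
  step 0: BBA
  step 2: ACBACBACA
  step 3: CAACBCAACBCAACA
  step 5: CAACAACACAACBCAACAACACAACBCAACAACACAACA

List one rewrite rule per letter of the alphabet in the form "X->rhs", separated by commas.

A->CA, B->CB, C->A

  step 2 ⇒ step 3: ACBACBACA ⇒ CA·A·CB·CA·A·CB·CA·A·CA
    A ↦ CA
    B ↦ CB
    C ↦ A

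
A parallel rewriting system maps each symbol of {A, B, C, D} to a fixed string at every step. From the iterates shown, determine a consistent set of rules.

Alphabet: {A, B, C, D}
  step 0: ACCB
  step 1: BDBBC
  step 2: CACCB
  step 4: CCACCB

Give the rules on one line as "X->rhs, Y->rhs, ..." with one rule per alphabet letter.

A->BD, B->C, C->B, D->A

  step 1 ⇒ step 2: BDBBC ⇒ C·A·C·C·B
    B ↦ C
    C ↦ B
    D ↦ A
  step 0 ⇒ step 1: ACCB ⇒ BD·B·B·C
    A ↦ BD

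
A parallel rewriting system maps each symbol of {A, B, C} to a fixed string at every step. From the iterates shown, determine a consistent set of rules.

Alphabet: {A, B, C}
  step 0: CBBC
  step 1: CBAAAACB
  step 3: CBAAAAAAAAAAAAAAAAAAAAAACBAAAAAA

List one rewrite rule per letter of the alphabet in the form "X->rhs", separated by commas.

  step 0 ⇒ step 1: CBBC ⇒ CB·AA·AA·CB
    B ↦ AA
    C ↦ CB
    A ↦ AA  (constrained at step 1)

A->AA, B->AA, C->CB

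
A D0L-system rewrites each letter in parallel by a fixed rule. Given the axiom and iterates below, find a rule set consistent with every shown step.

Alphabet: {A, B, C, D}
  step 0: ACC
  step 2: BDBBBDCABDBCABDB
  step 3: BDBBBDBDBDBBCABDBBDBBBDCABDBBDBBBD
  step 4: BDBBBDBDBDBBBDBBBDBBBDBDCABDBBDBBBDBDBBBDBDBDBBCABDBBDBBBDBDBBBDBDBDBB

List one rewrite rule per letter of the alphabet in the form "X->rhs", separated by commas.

A->BDB, B->BD, C->CA, D->BB

  step 3 ⇒ step 4: BDBBBDBDBDBBCABDBBDBBBDCABDBBDBBBD ⇒ BD·BB·BD·BD·BD·BB·BD·BB·BD·BB·BD·BD·CA·BDB·BD·BB·BD·BD·BB·BD·BD·BD·BB·CA·BDB·BD·BB·BD·BD·BB·BD·BD·BD·BB
    A ↦ BDB
    B ↦ BD
    C ↦ CA
    D ↦ BB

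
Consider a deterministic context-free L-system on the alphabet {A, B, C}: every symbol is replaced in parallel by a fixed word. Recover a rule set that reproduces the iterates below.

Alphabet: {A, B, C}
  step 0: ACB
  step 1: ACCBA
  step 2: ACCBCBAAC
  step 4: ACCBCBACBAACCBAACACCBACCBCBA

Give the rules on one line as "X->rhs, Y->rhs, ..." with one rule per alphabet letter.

A->AC, B->A, C->CB

  step 1 ⇒ step 2: ACCBA ⇒ AC·CB·CB·A·AC
    A ↦ AC
    B ↦ A
    C ↦ CB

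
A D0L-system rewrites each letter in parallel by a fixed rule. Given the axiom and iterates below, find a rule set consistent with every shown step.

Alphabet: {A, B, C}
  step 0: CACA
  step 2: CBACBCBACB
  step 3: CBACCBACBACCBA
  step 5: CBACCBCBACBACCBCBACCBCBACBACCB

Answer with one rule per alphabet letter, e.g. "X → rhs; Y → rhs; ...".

  step 2 ⇒ step 3: CBACBCBACB ⇒ CB·A·C·CB·A·CB·A·C·CB·A
    A ↦ C
    B ↦ A
    C ↦ CB

A->C, B->A, C->CB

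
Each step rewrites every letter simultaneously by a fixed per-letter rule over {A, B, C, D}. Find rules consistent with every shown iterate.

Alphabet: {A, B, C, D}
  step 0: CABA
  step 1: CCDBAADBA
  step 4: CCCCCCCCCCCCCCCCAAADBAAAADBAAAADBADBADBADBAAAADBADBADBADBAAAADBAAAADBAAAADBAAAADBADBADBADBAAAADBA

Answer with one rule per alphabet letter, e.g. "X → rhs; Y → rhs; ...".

  step 0 ⇒ step 1: CABA ⇒ CC·DBA·A·DBA
    A ↦ DBA
    B ↦ A
    C ↦ CC
    D ↦ AA  (constrained at step 1)

A->DBA, B->A, C->CC, D->AA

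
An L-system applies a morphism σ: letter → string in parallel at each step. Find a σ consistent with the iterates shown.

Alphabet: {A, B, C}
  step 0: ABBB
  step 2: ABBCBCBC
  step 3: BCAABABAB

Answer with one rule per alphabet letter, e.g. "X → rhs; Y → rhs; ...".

  step 2 ⇒ step 3: ABBCBCBC ⇒ BC·A·A·B·A·B·A·B
    A ↦ BC
    B ↦ A
    C ↦ B

A->BC, B->A, C->B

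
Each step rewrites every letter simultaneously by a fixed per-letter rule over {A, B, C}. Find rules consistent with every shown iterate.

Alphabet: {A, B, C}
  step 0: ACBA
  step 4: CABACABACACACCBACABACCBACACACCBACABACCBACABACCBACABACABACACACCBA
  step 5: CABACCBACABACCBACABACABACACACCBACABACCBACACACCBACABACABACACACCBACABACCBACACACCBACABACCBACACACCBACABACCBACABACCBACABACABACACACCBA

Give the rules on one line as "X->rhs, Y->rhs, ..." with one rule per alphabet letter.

  step 4 ⇒ step 5: CABACABACACACCBACABACCBACACACCBACABACCBACABACCBACABACABACACACCBA ⇒ CA·BA·CC·BA·CA·BA·CC·BA·CA·BA·CA·BA·CA·CA·CC·BA·CA·BA·CC·BA·CA·CA·CC·BA·CA·BA·CA·BA·CA·CA·CC·BA·CA·BA·CC·BA·CA·CA·CC·BA·CA·BA·CC·BA·CA·CA·CC·BA·CA·BA·CC·BA·CA·BA·CC·BA·CA·BA·CA·BA·CA·CA·CC·BA
    A ↦ BA
    B ↦ CC
    C ↦ CA

A->BA, B->CC, C->CA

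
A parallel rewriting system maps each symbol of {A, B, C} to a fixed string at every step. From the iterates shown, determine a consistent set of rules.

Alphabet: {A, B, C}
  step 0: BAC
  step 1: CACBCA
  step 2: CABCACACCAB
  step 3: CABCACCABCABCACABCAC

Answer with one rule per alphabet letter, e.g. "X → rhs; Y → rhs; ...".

  step 2 ⇒ step 3: CABCACACCAB ⇒ CA·B·CAC·CA·B·CA·B·CA·CA·B·CAC
    A ↦ B
    B ↦ CAC
    C ↦ CA

A->B, B->CAC, C->CA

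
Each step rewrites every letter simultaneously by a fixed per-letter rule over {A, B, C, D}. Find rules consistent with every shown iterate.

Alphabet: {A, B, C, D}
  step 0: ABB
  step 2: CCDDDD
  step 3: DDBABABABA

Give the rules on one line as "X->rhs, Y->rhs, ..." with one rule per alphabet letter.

  step 2 ⇒ step 3: CCDDDD ⇒ D·D·BA·BA·BA·BA
    C ↦ D
    D ↦ BA
    A ↦ B  (constrained at step 0)
    B ↦ CC  (constrained at step 0)

A->B, B->CC, C->D, D->BA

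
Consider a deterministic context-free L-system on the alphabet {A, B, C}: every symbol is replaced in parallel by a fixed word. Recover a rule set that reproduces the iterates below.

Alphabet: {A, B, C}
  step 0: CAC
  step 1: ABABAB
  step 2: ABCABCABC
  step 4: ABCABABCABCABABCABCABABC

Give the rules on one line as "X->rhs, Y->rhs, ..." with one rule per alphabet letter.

  step 1 ⇒ step 2: ABABAB ⇒ AB·C·AB·C·AB·C
    A ↦ AB
    B ↦ C
  step 0 ⇒ step 1: CAC ⇒ AB·AB·AB
    C ↦ AB

A->AB, B->C, C->AB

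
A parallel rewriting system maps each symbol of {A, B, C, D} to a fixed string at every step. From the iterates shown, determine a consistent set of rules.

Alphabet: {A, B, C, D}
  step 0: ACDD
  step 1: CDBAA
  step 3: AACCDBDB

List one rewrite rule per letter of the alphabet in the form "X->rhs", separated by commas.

A->C, B->A, C->DB, D->A

  step 0 ⇒ step 1: ACDD ⇒ C·DB·A·A
    A ↦ C
    C ↦ DB
    D ↦ A
    B ↦ A  (constrained at step 1)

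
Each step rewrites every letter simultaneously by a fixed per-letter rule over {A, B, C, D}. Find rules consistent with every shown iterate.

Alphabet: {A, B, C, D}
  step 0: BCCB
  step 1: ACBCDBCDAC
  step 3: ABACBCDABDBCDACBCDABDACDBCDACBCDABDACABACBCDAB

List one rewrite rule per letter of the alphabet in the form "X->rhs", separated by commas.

  step 0 ⇒ step 1: BCCB ⇒ AC·BCD·BCD·AC
    B ↦ AC
    C ↦ BCD
    A ↦ D  (constrained at step 1)
    D ↦ AB  (constrained at step 1)

A->D, B->AC, C->BCD, D->AB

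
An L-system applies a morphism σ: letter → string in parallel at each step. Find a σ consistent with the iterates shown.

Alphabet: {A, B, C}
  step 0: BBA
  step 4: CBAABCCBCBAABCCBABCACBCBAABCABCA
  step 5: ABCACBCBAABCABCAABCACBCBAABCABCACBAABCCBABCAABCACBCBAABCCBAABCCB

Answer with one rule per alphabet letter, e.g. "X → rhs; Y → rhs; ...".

A->CB, B->A, C->ABC

  step 4 ⇒ step 5: CBAABCCBCBAABCCBABCACBCBAABCABCA ⇒ ABC·A·CB·CB·A·ABC·ABC·A·ABC·A·CB·CB·A·ABC·ABC·A·CB·A·ABC·CB·ABC·A·ABC·A·CB·CB·A·ABC·CB·A·ABC·CB
    A ↦ CB
    B ↦ A
    C ↦ ABC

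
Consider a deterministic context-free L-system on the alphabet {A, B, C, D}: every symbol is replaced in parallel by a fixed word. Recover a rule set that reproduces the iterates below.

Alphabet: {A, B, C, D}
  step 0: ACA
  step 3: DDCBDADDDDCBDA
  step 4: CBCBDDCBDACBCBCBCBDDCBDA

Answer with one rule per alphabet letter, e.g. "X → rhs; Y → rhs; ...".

  step 3 ⇒ step 4: DDCBDADDDDCBDA ⇒ CB·CB·D·D·CB·DA·CB·CB·CB·CB·D·D·CB·DA
    A ↦ DA
    B ↦ D
    C ↦ D
    D ↦ CB

A->DA, B->D, C->D, D->CB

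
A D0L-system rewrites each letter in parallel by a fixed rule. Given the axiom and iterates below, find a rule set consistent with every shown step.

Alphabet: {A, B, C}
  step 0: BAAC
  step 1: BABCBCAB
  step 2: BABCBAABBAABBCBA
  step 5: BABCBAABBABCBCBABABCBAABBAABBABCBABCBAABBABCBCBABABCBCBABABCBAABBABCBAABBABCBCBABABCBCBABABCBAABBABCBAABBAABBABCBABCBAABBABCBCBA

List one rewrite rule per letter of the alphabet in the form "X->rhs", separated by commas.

  step 1 ⇒ step 2: BABCBCAB ⇒ BA·BC·BA·AB·BA·AB·BC·BA
    A ↦ BC
    B ↦ BA
    C ↦ AB

A->BC, B->BA, C->AB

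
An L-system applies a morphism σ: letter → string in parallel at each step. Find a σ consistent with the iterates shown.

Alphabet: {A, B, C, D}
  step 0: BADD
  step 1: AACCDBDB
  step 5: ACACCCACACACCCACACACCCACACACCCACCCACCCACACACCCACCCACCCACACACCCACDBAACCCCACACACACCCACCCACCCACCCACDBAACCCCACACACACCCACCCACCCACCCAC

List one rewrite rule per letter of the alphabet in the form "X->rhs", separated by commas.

A->CC, B->AA, C->AC, D->DB

  step 0 ⇒ step 1: BADD ⇒ AA·CC·DB·DB
    A ↦ CC
    B ↦ AA
    D ↦ DB
    C ↦ AC  (constrained at step 1)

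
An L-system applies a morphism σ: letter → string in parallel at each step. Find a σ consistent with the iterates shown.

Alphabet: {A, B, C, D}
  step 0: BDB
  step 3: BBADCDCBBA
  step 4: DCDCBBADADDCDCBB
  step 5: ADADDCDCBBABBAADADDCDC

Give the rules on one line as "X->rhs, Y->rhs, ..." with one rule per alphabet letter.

  step 4 ⇒ step 5: DCDCBBADADDCDCBB ⇒ A·D·A·D·DC·DC·BB·A·BB·A·A·D·A·D·DC·DC
    A ↦ BB
    B ↦ DC
    C ↦ D
    D ↦ A

A->BB, B->DC, C->D, D->A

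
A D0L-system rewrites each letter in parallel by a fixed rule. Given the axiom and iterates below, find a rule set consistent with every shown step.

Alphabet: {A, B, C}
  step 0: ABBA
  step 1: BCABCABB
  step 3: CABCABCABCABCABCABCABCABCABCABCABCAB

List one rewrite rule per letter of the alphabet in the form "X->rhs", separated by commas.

A->B, B->CAB, C->CA

  step 0 ⇒ step 1: ABBA ⇒ B·CAB·CAB·B
    A ↦ B
    B ↦ CAB
    C ↦ CA  (constrained at step 1)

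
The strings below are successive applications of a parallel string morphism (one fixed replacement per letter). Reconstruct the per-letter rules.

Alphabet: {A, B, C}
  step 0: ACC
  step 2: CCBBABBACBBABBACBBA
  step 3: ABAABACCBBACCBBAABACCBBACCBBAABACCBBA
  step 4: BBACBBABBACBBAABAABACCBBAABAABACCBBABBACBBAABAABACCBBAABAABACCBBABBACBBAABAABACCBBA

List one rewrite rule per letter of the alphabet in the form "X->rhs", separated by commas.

A->BBA, B->C, C->ABA

  step 3 ⇒ step 4: ABAABACCBBACCBBAABACCBBACCBBAABACCBBA ⇒ BBA·C·BBA·BBA·C·BBA·ABA·ABA·C·C·BBA·ABA·ABA·C·C·BBA·BBA·C·BBA·ABA·ABA·C·C·BBA·ABA·ABA·C·C·BBA·BBA·C·BBA·ABA·ABA·C·C·BBA
    A ↦ BBA
    B ↦ C
    C ↦ ABA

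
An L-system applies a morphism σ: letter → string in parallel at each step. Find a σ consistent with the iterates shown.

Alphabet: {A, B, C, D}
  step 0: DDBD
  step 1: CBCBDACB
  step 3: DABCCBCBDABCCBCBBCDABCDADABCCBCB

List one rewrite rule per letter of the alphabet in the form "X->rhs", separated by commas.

  step 0 ⇒ step 1: DDBD ⇒ CB·CB·DA·CB
    B ↦ DA
    D ↦ CB
    A ↦ CB  (constrained at step 1)
    C ↦ BC  (constrained at step 1)

A->CB, B->DA, C->BC, D->CB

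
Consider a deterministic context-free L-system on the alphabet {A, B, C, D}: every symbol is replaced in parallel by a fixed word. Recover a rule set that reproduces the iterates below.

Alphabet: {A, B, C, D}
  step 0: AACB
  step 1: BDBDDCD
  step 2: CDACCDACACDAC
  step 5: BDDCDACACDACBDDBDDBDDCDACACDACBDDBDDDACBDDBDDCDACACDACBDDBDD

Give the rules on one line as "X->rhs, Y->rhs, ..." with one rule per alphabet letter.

A->BD, B->CD, C->D, D->AC

  step 1 ⇒ step 2: BDBDDCD ⇒ CD·AC·CD·AC·AC·D·AC
    B ↦ CD
    C ↦ D
    D ↦ AC
  step 0 ⇒ step 1: AACB ⇒ BD·BD·D·CD
    A ↦ BD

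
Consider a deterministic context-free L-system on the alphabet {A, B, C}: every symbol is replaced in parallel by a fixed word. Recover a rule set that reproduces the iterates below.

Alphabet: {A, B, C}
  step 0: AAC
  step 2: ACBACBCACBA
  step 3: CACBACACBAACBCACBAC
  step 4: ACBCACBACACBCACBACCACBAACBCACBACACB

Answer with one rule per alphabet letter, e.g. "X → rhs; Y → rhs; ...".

A->C, B->A, C->ACB

  step 3 ⇒ step 4: CACBACACBAACBCACBAC ⇒ ACB·C·ACB·A·C·ACB·C·ACB·A·C·C·ACB·A·ACB·C·ACB·A·C·ACB
    A ↦ C
    B ↦ A
    C ↦ ACB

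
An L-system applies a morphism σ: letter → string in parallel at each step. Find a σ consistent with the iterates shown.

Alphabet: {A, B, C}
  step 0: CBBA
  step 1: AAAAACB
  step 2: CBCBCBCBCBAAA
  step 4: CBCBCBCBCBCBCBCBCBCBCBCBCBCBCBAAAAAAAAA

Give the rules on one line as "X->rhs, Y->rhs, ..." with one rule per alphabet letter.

  step 1 ⇒ step 2: AAAAACB ⇒ CB·CB·CB·CB·CB·A·AA
    A ↦ CB
    B ↦ AA
    C ↦ A

A->CB, B->AA, C->A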